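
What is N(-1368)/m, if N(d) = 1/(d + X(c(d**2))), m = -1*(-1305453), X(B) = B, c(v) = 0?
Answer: -1/1785859704 ≈ -5.5995e-10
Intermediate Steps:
m = 1305453
N(d) = 1/d (N(d) = 1/(d + 0) = 1/d)
N(-1368)/m = 1/(-1368*1305453) = -1/1368*1/1305453 = -1/1785859704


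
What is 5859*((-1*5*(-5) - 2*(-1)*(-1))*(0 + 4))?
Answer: 539028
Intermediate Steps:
5859*((-1*5*(-5) - 2*(-1)*(-1))*(0 + 4)) = 5859*((-5*(-5) + 2*(-1))*4) = 5859*((25 - 2)*4) = 5859*(23*4) = 5859*92 = 539028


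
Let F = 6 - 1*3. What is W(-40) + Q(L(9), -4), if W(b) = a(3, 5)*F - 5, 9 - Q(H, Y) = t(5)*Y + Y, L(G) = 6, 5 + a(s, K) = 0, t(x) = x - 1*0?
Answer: 13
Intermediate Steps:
t(x) = x (t(x) = x + 0 = x)
a(s, K) = -5 (a(s, K) = -5 + 0 = -5)
F = 3 (F = 6 - 3 = 3)
Q(H, Y) = 9 - 6*Y (Q(H, Y) = 9 - (5*Y + Y) = 9 - 6*Y)
W(b) = -20 (W(b) = -5*3 - 5 = -15 - 5 = -20)
W(-40) + Q(L(9), -4) = -20 + (9 - 6*(-4)) = -20 + (9 + 24) = -20 + 33 = 13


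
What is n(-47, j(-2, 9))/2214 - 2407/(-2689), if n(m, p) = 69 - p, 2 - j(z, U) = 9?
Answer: 2766731/2976723 ≈ 0.92945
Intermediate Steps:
j(z, U) = -7 (j(z, U) = 2 - 1*9 = 2 - 9 = -7)
n(-47, j(-2, 9))/2214 - 2407/(-2689) = (69 - 1*(-7))/2214 - 2407/(-2689) = (69 + 7)*(1/2214) - 2407*(-1/2689) = 76*(1/2214) + 2407/2689 = 38/1107 + 2407/2689 = 2766731/2976723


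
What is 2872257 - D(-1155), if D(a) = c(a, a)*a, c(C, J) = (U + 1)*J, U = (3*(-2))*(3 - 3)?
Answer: 1538232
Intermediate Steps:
U = 0 (U = -6*0 = 0)
c(C, J) = J (c(C, J) = (0 + 1)*J = 1*J = J)
D(a) = a² (D(a) = a*a = a²)
2872257 - D(-1155) = 2872257 - 1*(-1155)² = 2872257 - 1*1334025 = 2872257 - 1334025 = 1538232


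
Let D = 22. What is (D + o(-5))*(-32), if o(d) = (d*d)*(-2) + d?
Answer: 1056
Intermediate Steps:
o(d) = d - 2*d**2 (o(d) = d**2*(-2) + d = -2*d**2 + d = d - 2*d**2)
(D + o(-5))*(-32) = (22 - 5*(1 - 2*(-5)))*(-32) = (22 - 5*(1 + 10))*(-32) = (22 - 5*11)*(-32) = (22 - 55)*(-32) = -33*(-32) = 1056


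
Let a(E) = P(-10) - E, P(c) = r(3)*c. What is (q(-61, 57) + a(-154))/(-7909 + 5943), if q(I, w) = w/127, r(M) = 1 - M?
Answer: -22155/249682 ≈ -0.088733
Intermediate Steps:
P(c) = -2*c (P(c) = (1 - 1*3)*c = (1 - 3)*c = -2*c)
q(I, w) = w/127 (q(I, w) = w*(1/127) = w/127)
a(E) = 20 - E (a(E) = -2*(-10) - E = 20 - E)
(q(-61, 57) + a(-154))/(-7909 + 5943) = ((1/127)*57 + (20 - 1*(-154)))/(-7909 + 5943) = (57/127 + (20 + 154))/(-1966) = (57/127 + 174)*(-1/1966) = (22155/127)*(-1/1966) = -22155/249682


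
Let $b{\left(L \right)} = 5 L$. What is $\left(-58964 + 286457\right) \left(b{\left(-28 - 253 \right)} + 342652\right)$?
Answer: $77631303771$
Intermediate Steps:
$\left(-58964 + 286457\right) \left(b{\left(-28 - 253 \right)} + 342652\right) = \left(-58964 + 286457\right) \left(5 \left(-28 - 253\right) + 342652\right) = 227493 \left(5 \left(-281\right) + 342652\right) = 227493 \left(-1405 + 342652\right) = 227493 \cdot 341247 = 77631303771$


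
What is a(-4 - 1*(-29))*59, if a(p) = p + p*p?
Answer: 38350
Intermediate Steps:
a(p) = p + p²
a(-4 - 1*(-29))*59 = ((-4 - 1*(-29))*(1 + (-4 - 1*(-29))))*59 = ((-4 + 29)*(1 + (-4 + 29)))*59 = (25*(1 + 25))*59 = (25*26)*59 = 650*59 = 38350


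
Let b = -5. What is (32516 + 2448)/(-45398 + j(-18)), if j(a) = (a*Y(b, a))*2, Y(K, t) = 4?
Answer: -17482/22771 ≈ -0.76773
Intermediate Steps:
j(a) = 8*a (j(a) = (a*4)*2 = (4*a)*2 = 8*a)
(32516 + 2448)/(-45398 + j(-18)) = (32516 + 2448)/(-45398 + 8*(-18)) = 34964/(-45398 - 144) = 34964/(-45542) = 34964*(-1/45542) = -17482/22771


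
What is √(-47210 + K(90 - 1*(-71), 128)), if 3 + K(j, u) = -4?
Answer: I*√47217 ≈ 217.29*I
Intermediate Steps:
K(j, u) = -7 (K(j, u) = -3 - 4 = -7)
√(-47210 + K(90 - 1*(-71), 128)) = √(-47210 - 7) = √(-47217) = I*√47217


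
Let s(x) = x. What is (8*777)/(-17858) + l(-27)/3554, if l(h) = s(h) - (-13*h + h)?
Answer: -14179911/31733666 ≈ -0.44684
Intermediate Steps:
l(h) = 13*h (l(h) = h - (-13*h + h) = h - (-12)*h = h + 12*h = 13*h)
(8*777)/(-17858) + l(-27)/3554 = (8*777)/(-17858) + (13*(-27))/3554 = 6216*(-1/17858) - 351*1/3554 = -3108/8929 - 351/3554 = -14179911/31733666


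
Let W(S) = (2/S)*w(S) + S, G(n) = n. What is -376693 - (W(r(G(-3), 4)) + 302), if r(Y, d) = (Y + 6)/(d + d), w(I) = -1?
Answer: -9047761/24 ≈ -3.7699e+5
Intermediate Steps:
r(Y, d) = (6 + Y)/(2*d) (r(Y, d) = (6 + Y)/((2*d)) = (6 + Y)*(1/(2*d)) = (6 + Y)/(2*d))
W(S) = S - 2/S (W(S) = (2/S)*(-1) + S = -2/S + S = S - 2/S)
-376693 - (W(r(G(-3), 4)) + 302) = -376693 - (((1/2)*(6 - 3)/4 - 2*8/(6 - 3)) + 302) = -376693 - (((1/2)*(1/4)*3 - 2/((1/2)*(1/4)*3)) + 302) = -376693 - ((3/8 - 2/3/8) + 302) = -376693 - ((3/8 - 2*8/3) + 302) = -376693 - ((3/8 - 16/3) + 302) = -376693 - (-119/24 + 302) = -376693 - 1*7129/24 = -376693 - 7129/24 = -9047761/24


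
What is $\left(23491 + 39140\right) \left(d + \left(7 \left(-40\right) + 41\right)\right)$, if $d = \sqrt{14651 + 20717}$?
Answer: $-14968809 + 125262 \sqrt{8842} \approx -3.1902 \cdot 10^{6}$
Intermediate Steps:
$d = 2 \sqrt{8842}$ ($d = \sqrt{35368} = 2 \sqrt{8842} \approx 188.06$)
$\left(23491 + 39140\right) \left(d + \left(7 \left(-40\right) + 41\right)\right) = \left(23491 + 39140\right) \left(2 \sqrt{8842} + \left(7 \left(-40\right) + 41\right)\right) = 62631 \left(2 \sqrt{8842} + \left(-280 + 41\right)\right) = 62631 \left(2 \sqrt{8842} - 239\right) = 62631 \left(-239 + 2 \sqrt{8842}\right) = -14968809 + 125262 \sqrt{8842}$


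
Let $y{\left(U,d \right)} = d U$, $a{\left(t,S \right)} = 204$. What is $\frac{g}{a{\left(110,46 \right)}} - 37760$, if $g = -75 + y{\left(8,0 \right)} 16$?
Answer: $- \frac{2567705}{68} \approx -37760.0$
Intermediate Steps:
$y{\left(U,d \right)} = U d$
$g = -75$ ($g = -75 + 8 \cdot 0 \cdot 16 = -75 + 0 \cdot 16 = -75 + 0 = -75$)
$\frac{g}{a{\left(110,46 \right)}} - 37760 = - \frac{75}{204} - 37760 = \left(-75\right) \frac{1}{204} - 37760 = - \frac{25}{68} - 37760 = - \frac{2567705}{68}$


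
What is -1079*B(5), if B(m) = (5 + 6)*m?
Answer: -59345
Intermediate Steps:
B(m) = 11*m
-1079*B(5) = -11869*5 = -1079*55 = -59345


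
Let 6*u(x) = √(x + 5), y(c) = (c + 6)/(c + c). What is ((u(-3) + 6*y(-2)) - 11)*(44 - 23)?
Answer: -357 + 7*√2/2 ≈ -352.05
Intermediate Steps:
y(c) = (6 + c)/(2*c) (y(c) = (6 + c)/((2*c)) = (6 + c)*(1/(2*c)) = (6 + c)/(2*c))
u(x) = √(5 + x)/6 (u(x) = √(x + 5)/6 = √(5 + x)/6)
((u(-3) + 6*y(-2)) - 11)*(44 - 23) = ((√(5 - 3)/6 + 6*((½)*(6 - 2)/(-2))) - 11)*(44 - 23) = ((√2/6 + 6*((½)*(-½)*4)) - 11)*21 = ((√2/6 + 6*(-1)) - 11)*21 = ((√2/6 - 6) - 11)*21 = ((-6 + √2/6) - 11)*21 = (-17 + √2/6)*21 = -357 + 7*√2/2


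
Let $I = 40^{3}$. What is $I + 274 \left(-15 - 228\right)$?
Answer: $-2582$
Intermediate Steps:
$I = 64000$
$I + 274 \left(-15 - 228\right) = 64000 + 274 \left(-15 - 228\right) = 64000 + 274 \left(-243\right) = 64000 - 66582 = -2582$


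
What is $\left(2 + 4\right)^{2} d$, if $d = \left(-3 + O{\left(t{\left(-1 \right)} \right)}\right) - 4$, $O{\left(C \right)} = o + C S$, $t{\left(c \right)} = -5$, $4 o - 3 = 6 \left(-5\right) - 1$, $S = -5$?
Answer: $396$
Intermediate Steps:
$o = -7$ ($o = \frac{3}{4} + \frac{6 \left(-5\right) - 1}{4} = \frac{3}{4} + \frac{-30 - 1}{4} = \frac{3}{4} + \frac{1}{4} \left(-31\right) = \frac{3}{4} - \frac{31}{4} = -7$)
$O{\left(C \right)} = -7 - 5 C$ ($O{\left(C \right)} = -7 + C \left(-5\right) = -7 - 5 C$)
$d = 11$ ($d = \left(-3 - -18\right) - 4 = \left(-3 + \left(-7 + 25\right)\right) - 4 = \left(-3 + 18\right) - 4 = 15 - 4 = 11$)
$\left(2 + 4\right)^{2} d = \left(2 + 4\right)^{2} \cdot 11 = 6^{2} \cdot 11 = 36 \cdot 11 = 396$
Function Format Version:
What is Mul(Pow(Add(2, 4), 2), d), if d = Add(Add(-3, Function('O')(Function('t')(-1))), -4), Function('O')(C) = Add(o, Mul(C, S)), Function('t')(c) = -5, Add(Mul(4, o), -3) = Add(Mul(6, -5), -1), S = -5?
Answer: 396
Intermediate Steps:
o = -7 (o = Add(Rational(3, 4), Mul(Rational(1, 4), Add(Mul(6, -5), -1))) = Add(Rational(3, 4), Mul(Rational(1, 4), Add(-30, -1))) = Add(Rational(3, 4), Mul(Rational(1, 4), -31)) = Add(Rational(3, 4), Rational(-31, 4)) = -7)
Function('O')(C) = Add(-7, Mul(-5, C)) (Function('O')(C) = Add(-7, Mul(C, -5)) = Add(-7, Mul(-5, C)))
d = 11 (d = Add(Add(-3, Add(-7, Mul(-5, -5))), -4) = Add(Add(-3, Add(-7, 25)), -4) = Add(Add(-3, 18), -4) = Add(15, -4) = 11)
Mul(Pow(Add(2, 4), 2), d) = Mul(Pow(Add(2, 4), 2), 11) = Mul(Pow(6, 2), 11) = Mul(36, 11) = 396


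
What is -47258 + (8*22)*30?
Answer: -41978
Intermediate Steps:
-47258 + (8*22)*30 = -47258 + 176*30 = -47258 + 5280 = -41978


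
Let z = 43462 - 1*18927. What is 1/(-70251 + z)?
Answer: -1/45716 ≈ -2.1874e-5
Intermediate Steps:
z = 24535 (z = 43462 - 18927 = 24535)
1/(-70251 + z) = 1/(-70251 + 24535) = 1/(-45716) = -1/45716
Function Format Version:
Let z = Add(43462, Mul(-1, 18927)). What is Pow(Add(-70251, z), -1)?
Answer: Rational(-1, 45716) ≈ -2.1874e-5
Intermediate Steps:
z = 24535 (z = Add(43462, -18927) = 24535)
Pow(Add(-70251, z), -1) = Pow(Add(-70251, 24535), -1) = Pow(-45716, -1) = Rational(-1, 45716)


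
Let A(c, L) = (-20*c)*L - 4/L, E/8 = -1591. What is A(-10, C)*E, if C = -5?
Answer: 63589088/5 ≈ 1.2718e+7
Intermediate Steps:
E = -12728 (E = 8*(-1591) = -12728)
A(c, L) = -4/L - 20*L*c (A(c, L) = -20*L*c - 4/L = -4/L - 20*L*c)
A(-10, C)*E = (-4/(-5) - 20*(-5)*(-10))*(-12728) = (-4*(-⅕) - 1000)*(-12728) = (⅘ - 1000)*(-12728) = -4996/5*(-12728) = 63589088/5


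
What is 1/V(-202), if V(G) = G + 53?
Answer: -1/149 ≈ -0.0067114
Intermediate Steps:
V(G) = 53 + G
1/V(-202) = 1/(53 - 202) = 1/(-149) = -1/149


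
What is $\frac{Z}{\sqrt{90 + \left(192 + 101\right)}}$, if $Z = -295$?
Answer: $- \frac{295 \sqrt{383}}{383} \approx -15.074$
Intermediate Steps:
$\frac{Z}{\sqrt{90 + \left(192 + 101\right)}} = - \frac{295}{\sqrt{90 + \left(192 + 101\right)}} = - \frac{295}{\sqrt{90 + 293}} = - \frac{295}{\sqrt{383}} = - 295 \frac{\sqrt{383}}{383} = - \frac{295 \sqrt{383}}{383}$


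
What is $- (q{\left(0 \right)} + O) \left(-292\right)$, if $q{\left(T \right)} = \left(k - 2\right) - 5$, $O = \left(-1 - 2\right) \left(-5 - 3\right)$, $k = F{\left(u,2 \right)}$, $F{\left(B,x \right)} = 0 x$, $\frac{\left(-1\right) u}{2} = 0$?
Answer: $4964$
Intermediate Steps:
$u = 0$ ($u = \left(-2\right) 0 = 0$)
$F{\left(B,x \right)} = 0$
$k = 0$
$O = 24$ ($O = \left(-3\right) \left(-8\right) = 24$)
$q{\left(T \right)} = -7$ ($q{\left(T \right)} = \left(0 - 2\right) - 5 = -2 - 5 = -7$)
$- (q{\left(0 \right)} + O) \left(-292\right) = - (-7 + 24) \left(-292\right) = \left(-1\right) 17 \left(-292\right) = \left(-17\right) \left(-292\right) = 4964$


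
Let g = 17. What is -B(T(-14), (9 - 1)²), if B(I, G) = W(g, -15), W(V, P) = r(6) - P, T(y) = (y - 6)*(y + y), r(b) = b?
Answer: -21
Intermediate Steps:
T(y) = 2*y*(-6 + y) (T(y) = (-6 + y)*(2*y) = 2*y*(-6 + y))
W(V, P) = 6 - P
B(I, G) = 21 (B(I, G) = 6 - 1*(-15) = 6 + 15 = 21)
-B(T(-14), (9 - 1)²) = -1*21 = -21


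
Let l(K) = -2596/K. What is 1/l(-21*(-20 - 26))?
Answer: -483/1298 ≈ -0.37211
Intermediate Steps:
1/l(-21*(-20 - 26)) = 1/(-2596*(-1/(21*(-20 - 26)))) = 1/(-2596/((-21*(-46)))) = 1/(-2596/966) = 1/(-2596*1/966) = 1/(-1298/483) = -483/1298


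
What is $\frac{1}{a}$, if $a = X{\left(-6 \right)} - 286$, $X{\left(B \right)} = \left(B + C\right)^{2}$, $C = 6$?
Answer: $- \frac{1}{286} \approx -0.0034965$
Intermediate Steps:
$X{\left(B \right)} = \left(6 + B\right)^{2}$ ($X{\left(B \right)} = \left(B + 6\right)^{2} = \left(6 + B\right)^{2}$)
$a = -286$ ($a = \left(6 - 6\right)^{2} - 286 = 0^{2} - 286 = 0 - 286 = -286$)
$\frac{1}{a} = \frac{1}{-286} = - \frac{1}{286}$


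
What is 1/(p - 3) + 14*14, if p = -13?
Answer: 3135/16 ≈ 195.94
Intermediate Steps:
1/(p - 3) + 14*14 = 1/(-13 - 3) + 14*14 = 1/(-16) + 196 = -1/16 + 196 = 3135/16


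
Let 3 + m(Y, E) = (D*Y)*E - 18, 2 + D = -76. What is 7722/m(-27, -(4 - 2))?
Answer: -2574/1411 ≈ -1.8242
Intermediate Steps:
D = -78 (D = -2 - 76 = -78)
m(Y, E) = -21 - 78*E*Y (m(Y, E) = -3 + ((-78*Y)*E - 18) = -3 + (-78*E*Y - 18) = -3 + (-18 - 78*E*Y) = -21 - 78*E*Y)
7722/m(-27, -(4 - 2)) = 7722/(-21 - 78*(-(4 - 2))*(-27)) = 7722/(-21 - 78*(-1*2)*(-27)) = 7722/(-21 - 78*(-2)*(-27)) = 7722/(-21 - 4212) = 7722/(-4233) = 7722*(-1/4233) = -2574/1411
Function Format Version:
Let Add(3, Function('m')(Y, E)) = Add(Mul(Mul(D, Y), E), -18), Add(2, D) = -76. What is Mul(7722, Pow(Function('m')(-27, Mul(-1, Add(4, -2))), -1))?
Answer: Rational(-2574, 1411) ≈ -1.8242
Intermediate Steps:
D = -78 (D = Add(-2, -76) = -78)
Function('m')(Y, E) = Add(-21, Mul(-78, E, Y)) (Function('m')(Y, E) = Add(-3, Add(Mul(Mul(-78, Y), E), -18)) = Add(-3, Add(Mul(-78, E, Y), -18)) = Add(-3, Add(-18, Mul(-78, E, Y))) = Add(-21, Mul(-78, E, Y)))
Mul(7722, Pow(Function('m')(-27, Mul(-1, Add(4, -2))), -1)) = Mul(7722, Pow(Add(-21, Mul(-78, Mul(-1, Add(4, -2)), -27)), -1)) = Mul(7722, Pow(Add(-21, Mul(-78, Mul(-1, 2), -27)), -1)) = Mul(7722, Pow(Add(-21, Mul(-78, -2, -27)), -1)) = Mul(7722, Pow(Add(-21, -4212), -1)) = Mul(7722, Pow(-4233, -1)) = Mul(7722, Rational(-1, 4233)) = Rational(-2574, 1411)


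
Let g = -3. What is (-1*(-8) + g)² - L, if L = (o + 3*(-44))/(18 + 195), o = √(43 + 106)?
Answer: 1819/71 - √149/213 ≈ 25.562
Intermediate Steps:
o = √149 ≈ 12.207
L = -44/71 + √149/213 (L = (√149 + 3*(-44))/(18 + 195) = (√149 - 132)/213 = (-132 + √149)*(1/213) = -44/71 + √149/213 ≈ -0.56241)
(-1*(-8) + g)² - L = (-1*(-8) - 3)² - (-44/71 + √149/213) = (8 - 3)² + (44/71 - √149/213) = 5² + (44/71 - √149/213) = 25 + (44/71 - √149/213) = 1819/71 - √149/213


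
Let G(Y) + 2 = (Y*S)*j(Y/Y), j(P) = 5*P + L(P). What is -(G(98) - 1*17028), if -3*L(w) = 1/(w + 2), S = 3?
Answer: 46778/3 ≈ 15593.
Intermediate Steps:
L(w) = -1/(3*(2 + w)) (L(w) = -1/(3*(w + 2)) = -1/(3*(2 + w)))
j(P) = -1/(6 + 3*P) + 5*P (j(P) = 5*P - 1/(6 + 3*P) = -1/(6 + 3*P) + 5*P)
G(Y) = -2 + 44*Y/3 (G(Y) = -2 + (Y*3)*((-1 + 15*(Y/Y)*(2 + Y/Y))/(3*(2 + Y/Y))) = -2 + (3*Y)*((-1 + 15*1*(2 + 1))/(3*(2 + 1))) = -2 + (3*Y)*((1/3)*(-1 + 15*1*3)/3) = -2 + (3*Y)*((1/3)*(1/3)*(-1 + 45)) = -2 + (3*Y)*((1/3)*(1/3)*44) = -2 + (3*Y)*(44/9) = -2 + 44*Y/3)
-(G(98) - 1*17028) = -((-2 + (44/3)*98) - 1*17028) = -((-2 + 4312/3) - 17028) = -(4306/3 - 17028) = -1*(-46778/3) = 46778/3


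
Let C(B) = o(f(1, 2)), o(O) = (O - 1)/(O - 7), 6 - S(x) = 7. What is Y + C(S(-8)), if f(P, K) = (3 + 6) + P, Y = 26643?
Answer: 26646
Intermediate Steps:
S(x) = -1 (S(x) = 6 - 1*7 = 6 - 7 = -1)
f(P, K) = 9 + P
o(O) = (-1 + O)/(-7 + O)
C(B) = 3 (C(B) = (-1 + (9 + 1))/(-7 + (9 + 1)) = (-1 + 10)/(-7 + 10) = 9/3 = (⅓)*9 = 3)
Y + C(S(-8)) = 26643 + 3 = 26646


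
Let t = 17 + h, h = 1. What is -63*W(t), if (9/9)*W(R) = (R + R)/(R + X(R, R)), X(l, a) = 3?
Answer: -108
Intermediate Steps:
t = 18 (t = 17 + 1 = 18)
W(R) = 2*R/(3 + R) (W(R) = (R + R)/(R + 3) = (2*R)/(3 + R) = 2*R/(3 + R))
-63*W(t) = -126*18/(3 + 18) = -126*18/21 = -63*12/7 = -108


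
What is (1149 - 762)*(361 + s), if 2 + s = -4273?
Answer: -1514718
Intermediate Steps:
s = -4275 (s = -2 - 4273 = -4275)
(1149 - 762)*(361 + s) = (1149 - 762)*(361 - 4275) = 387*(-3914) = -1514718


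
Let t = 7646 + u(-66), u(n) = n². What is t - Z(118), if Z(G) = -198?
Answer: 12200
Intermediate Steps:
t = 12002 (t = 7646 + (-66)² = 7646 + 4356 = 12002)
t - Z(118) = 12002 - 1*(-198) = 12002 + 198 = 12200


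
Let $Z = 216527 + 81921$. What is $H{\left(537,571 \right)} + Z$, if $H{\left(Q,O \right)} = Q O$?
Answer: $605075$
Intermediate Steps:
$Z = 298448$
$H{\left(Q,O \right)} = O Q$
$H{\left(537,571 \right)} + Z = 571 \cdot 537 + 298448 = 306627 + 298448 = 605075$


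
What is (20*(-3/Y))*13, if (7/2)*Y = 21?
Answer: -130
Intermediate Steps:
Y = 6 (Y = (2/7)*21 = 6)
(20*(-3/Y))*13 = (20*(-3/6))*13 = (20*(-3*⅙))*13 = (20*(-½))*13 = -10*13 = -130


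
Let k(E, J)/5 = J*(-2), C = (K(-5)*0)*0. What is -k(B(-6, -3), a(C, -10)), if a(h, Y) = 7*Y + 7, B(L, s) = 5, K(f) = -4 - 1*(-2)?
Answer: -630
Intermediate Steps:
K(f) = -2 (K(f) = -4 + 2 = -2)
C = 0 (C = -2*0*0 = 0*0 = 0)
a(h, Y) = 7 + 7*Y
k(E, J) = -10*J (k(E, J) = 5*(J*(-2)) = 5*(-2*J) = -10*J)
-k(B(-6, -3), a(C, -10)) = -(-10)*(7 + 7*(-10)) = -(-10)*(7 - 70) = -(-10)*(-63) = -1*630 = -630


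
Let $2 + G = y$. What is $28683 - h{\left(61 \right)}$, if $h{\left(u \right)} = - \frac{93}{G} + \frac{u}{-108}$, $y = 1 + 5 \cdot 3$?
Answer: $\frac{21689797}{756} \approx 28690.0$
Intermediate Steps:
$y = 16$ ($y = 1 + 15 = 16$)
$G = 14$ ($G = -2 + 16 = 14$)
$h{\left(u \right)} = - \frac{93}{14} - \frac{u}{108}$ ($h{\left(u \right)} = - \frac{93}{14} + \frac{u}{-108} = \left(-93\right) \frac{1}{14} + u \left(- \frac{1}{108}\right) = - \frac{93}{14} - \frac{u}{108}$)
$28683 - h{\left(61 \right)} = 28683 - \left(- \frac{93}{14} - \frac{61}{108}\right) = 28683 - - \frac{5449}{756} = 28683 + \frac{5449}{756} = \frac{21689797}{756}$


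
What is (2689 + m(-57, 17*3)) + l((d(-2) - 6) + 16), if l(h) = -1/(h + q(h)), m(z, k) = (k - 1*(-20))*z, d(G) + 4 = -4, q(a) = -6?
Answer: -5431/4 ≈ -1357.8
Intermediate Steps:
d(G) = -8 (d(G) = -4 - 4 = -8)
m(z, k) = z*(20 + k) (m(z, k) = (k + 20)*z = (20 + k)*z = z*(20 + k))
l(h) = -1/(-6 + h) (l(h) = -1/(h - 6) = -1/(-6 + h))
(2689 + m(-57, 17*3)) + l((d(-2) - 6) + 16) = (2689 - 57*(20 + 17*3)) - 1/(-6 + ((-8 - 6) + 16)) = (2689 - 57*(20 + 51)) - 1/(-6 + (-14 + 16)) = (2689 - 57*71) - 1/(-6 + 2) = (2689 - 4047) - 1/(-4) = -1358 - 1*(-¼) = -1358 + ¼ = -5431/4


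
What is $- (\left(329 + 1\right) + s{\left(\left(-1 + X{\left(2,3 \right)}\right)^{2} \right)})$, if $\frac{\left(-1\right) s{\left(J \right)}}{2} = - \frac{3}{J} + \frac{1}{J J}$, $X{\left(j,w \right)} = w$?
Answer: $- \frac{2651}{8} \approx -331.38$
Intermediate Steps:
$s{\left(J \right)} = - \frac{2}{J^{2}} + \frac{6}{J}$ ($s{\left(J \right)} = - 2 \left(- \frac{3}{J} + \frac{1}{J J}\right) = - 2 \left(- \frac{3}{J} + \frac{1}{J^{2}}\right) = - 2 \left(\frac{1}{J^{2}} - \frac{3}{J}\right) = - \frac{2}{J^{2}} + \frac{6}{J}$)
$- (\left(329 + 1\right) + s{\left(\left(-1 + X{\left(2,3 \right)}\right)^{2} \right)}) = - (\left(329 + 1\right) + \frac{2 \left(-1 + 3 \left(-1 + 3\right)^{2}\right)}{\left(-1 + 3\right)^{4}}) = - (330 + \frac{2 \left(-1 + 3 \cdot 2^{2}\right)}{16}) = - (330 + \frac{2 \left(-1 + 3 \cdot 4\right)}{16}) = - (330 + 2 \cdot \frac{1}{16} \left(-1 + 12\right)) = - (330 + 2 \cdot \frac{1}{16} \cdot 11) = - (330 + \frac{11}{8}) = \left(-1\right) \frac{2651}{8} = - \frac{2651}{8}$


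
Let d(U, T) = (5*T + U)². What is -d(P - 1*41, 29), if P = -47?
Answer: -3249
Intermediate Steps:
d(U, T) = (U + 5*T)²
-d(P - 1*41, 29) = -((-47 - 1*41) + 5*29)² = -((-47 - 41) + 145)² = -(-88 + 145)² = -1*57² = -1*3249 = -3249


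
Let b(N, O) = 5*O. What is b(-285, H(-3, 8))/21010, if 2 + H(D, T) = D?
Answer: -5/4202 ≈ -0.0011899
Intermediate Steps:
H(D, T) = -2 + D
b(-285, H(-3, 8))/21010 = (5*(-2 - 3))/21010 = (5*(-5))*(1/21010) = -25*1/21010 = -5/4202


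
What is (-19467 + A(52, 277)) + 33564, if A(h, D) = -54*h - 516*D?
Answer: -131643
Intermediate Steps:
A(h, D) = -516*D - 54*h
(-19467 + A(52, 277)) + 33564 = (-19467 + (-516*277 - 54*52)) + 33564 = (-19467 + (-142932 - 2808)) + 33564 = (-19467 - 145740) + 33564 = -165207 + 33564 = -131643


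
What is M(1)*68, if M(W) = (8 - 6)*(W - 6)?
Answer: -680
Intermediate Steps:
M(W) = -12 + 2*W (M(W) = 2*(-6 + W) = -12 + 2*W)
M(1)*68 = (-12 + 2*1)*68 = (-12 + 2)*68 = -10*68 = -680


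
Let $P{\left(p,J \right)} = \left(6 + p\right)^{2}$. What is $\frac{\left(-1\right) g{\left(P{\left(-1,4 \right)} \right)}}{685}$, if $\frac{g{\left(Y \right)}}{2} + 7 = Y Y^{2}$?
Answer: $- \frac{228}{5} \approx -45.6$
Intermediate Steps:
$g{\left(Y \right)} = -14 + 2 Y^{3}$ ($g{\left(Y \right)} = -14 + 2 Y Y^{2} = -14 + 2 Y^{3}$)
$\frac{\left(-1\right) g{\left(P{\left(-1,4 \right)} \right)}}{685} = \frac{\left(-1\right) \left(-14 + 2 \left(\left(6 - 1\right)^{2}\right)^{3}\right)}{685} = - (-14 + 2 \left(5^{2}\right)^{3}) \frac{1}{685} = - (-14 + 2 \cdot 25^{3}) \frac{1}{685} = - (-14 + 2 \cdot 15625) \frac{1}{685} = - (-14 + 31250) \frac{1}{685} = \left(-1\right) 31236 \cdot \frac{1}{685} = \left(-31236\right) \frac{1}{685} = - \frac{228}{5}$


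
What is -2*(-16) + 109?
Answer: 141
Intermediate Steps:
-2*(-16) + 109 = 32 + 109 = 141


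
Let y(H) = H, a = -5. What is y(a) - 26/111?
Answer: -581/111 ≈ -5.2342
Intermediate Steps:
y(a) - 26/111 = -5 - 26/111 = -581/111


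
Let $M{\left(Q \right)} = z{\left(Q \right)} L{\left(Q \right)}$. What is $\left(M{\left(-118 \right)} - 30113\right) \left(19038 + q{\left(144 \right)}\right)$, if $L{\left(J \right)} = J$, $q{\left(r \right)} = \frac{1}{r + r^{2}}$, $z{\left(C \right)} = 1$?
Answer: $- \frac{1335247648319}{2320} \approx -5.7554 \cdot 10^{8}$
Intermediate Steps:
$M{\left(Q \right)} = Q$ ($M{\left(Q \right)} = 1 Q = Q$)
$\left(M{\left(-118 \right)} - 30113\right) \left(19038 + q{\left(144 \right)}\right) = \left(-118 - 30113\right) \left(19038 + \frac{1}{144 \left(1 + 144\right)}\right) = - 30231 \left(19038 + \frac{1}{144 \cdot 145}\right) = - 30231 \left(19038 + \frac{1}{144} \cdot \frac{1}{145}\right) = - 30231 \left(19038 + \frac{1}{20880}\right) = \left(-30231\right) \frac{397513441}{20880} = - \frac{1335247648319}{2320}$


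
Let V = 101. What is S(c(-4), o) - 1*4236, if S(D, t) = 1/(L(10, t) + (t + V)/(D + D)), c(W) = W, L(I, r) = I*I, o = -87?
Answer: -1664744/393 ≈ -4236.0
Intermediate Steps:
L(I, r) = I**2
S(D, t) = 1/(100 + (101 + t)/(2*D)) (S(D, t) = 1/(10**2 + (t + 101)/(D + D)) = 1/(100 + (101 + t)/((2*D))) = 1/(100 + (101 + t)*(1/(2*D))) = 1/(100 + (101 + t)/(2*D)))
S(c(-4), o) - 1*4236 = 2*(-4)/(101 - 87 + 200*(-4)) - 1*4236 = 2*(-4)/(101 - 87 - 800) - 4236 = 2*(-4)/(-786) - 4236 = 2*(-4)*(-1/786) - 4236 = 4/393 - 4236 = -1664744/393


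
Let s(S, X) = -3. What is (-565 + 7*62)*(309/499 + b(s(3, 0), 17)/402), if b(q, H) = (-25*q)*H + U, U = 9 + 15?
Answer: -33728963/66866 ≈ -504.43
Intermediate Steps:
U = 24
b(q, H) = 24 - 25*H*q (b(q, H) = (-25*q)*H + 24 = -25*H*q + 24 = 24 - 25*H*q)
(-565 + 7*62)*(309/499 + b(s(3, 0), 17)/402) = (-565 + 7*62)*(309/499 + (24 - 25*17*(-3))/402) = (-565 + 434)*(309*(1/499) + (24 + 1275)*(1/402)) = -131*(309/499 + 1299*(1/402)) = -131*(309/499 + 433/134) = -131*257473/66866 = -33728963/66866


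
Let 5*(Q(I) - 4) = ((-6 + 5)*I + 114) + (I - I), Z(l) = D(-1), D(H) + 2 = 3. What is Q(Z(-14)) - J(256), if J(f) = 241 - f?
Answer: 208/5 ≈ 41.600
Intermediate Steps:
D(H) = 1 (D(H) = -2 + 3 = 1)
Z(l) = 1
Q(I) = 134/5 - I/5 (Q(I) = 4 + (((-6 + 5)*I + 114) + (I - I))/5 = 4 + ((-I + 114) + 0)/5 = 4 + ((114 - I) + 0)/5 = 4 + (114 - I)/5 = 4 + (114/5 - I/5) = 134/5 - I/5)
Q(Z(-14)) - J(256) = (134/5 - ⅕*1) - (241 - 1*256) = (134/5 - ⅕) - (241 - 256) = 133/5 - 1*(-15) = 133/5 + 15 = 208/5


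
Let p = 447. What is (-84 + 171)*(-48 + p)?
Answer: 34713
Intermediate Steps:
(-84 + 171)*(-48 + p) = (-84 + 171)*(-48 + 447) = 87*399 = 34713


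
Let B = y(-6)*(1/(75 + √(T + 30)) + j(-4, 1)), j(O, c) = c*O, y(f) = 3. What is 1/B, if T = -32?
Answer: (-√2 + 75*I)/(3*(-299*I + 4*√2)) ≈ -0.083612 + 5.271e-6*I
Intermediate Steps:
j(O, c) = O*c
B = -12 + 3/(75 + I*√2) (B = 3*(1/(75 + √(-32 + 30)) - 4*1) = 3*(1/(75 + √(-2)) - 4) = 3*(1/(75 + I*√2) - 4) = 3*(-4 + 1/(75 + I*√2)) = -12 + 3/(75 + I*√2) ≈ -11.96 - 0.00075398*I)
1/B = 1/(3*(-4*√2 + 299*I)/(√2 - 75*I)) = (√2 - 75*I)/(3*(-4*√2 + 299*I))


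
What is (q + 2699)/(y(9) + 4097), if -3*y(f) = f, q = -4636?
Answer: -1937/4094 ≈ -0.47313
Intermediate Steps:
y(f) = -f/3
(q + 2699)/(y(9) + 4097) = (-4636 + 2699)/(-⅓*9 + 4097) = -1937/(-3 + 4097) = -1937/4094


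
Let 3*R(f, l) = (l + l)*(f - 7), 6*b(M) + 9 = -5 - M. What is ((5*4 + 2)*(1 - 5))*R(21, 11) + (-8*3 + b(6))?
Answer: -9062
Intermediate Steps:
b(M) = -7/3 - M/6 (b(M) = -3/2 + (-5 - M)/6 = -3/2 + (-5/6 - M/6) = -7/3 - M/6)
R(f, l) = 2*l*(-7 + f)/3 (R(f, l) = ((l + l)*(f - 7))/3 = ((2*l)*(-7 + f))/3 = (2*l*(-7 + f))/3 = 2*l*(-7 + f)/3)
((5*4 + 2)*(1 - 5))*R(21, 11) + (-8*3 + b(6)) = ((5*4 + 2)*(1 - 5))*((2/3)*11*(-7 + 21)) + (-8*3 + (-7/3 - 1/6*6)) = ((20 + 2)*(-4))*((2/3)*11*14) + (-24 + (-7/3 - 1)) = (22*(-4))*(308/3) + (-24 - 10/3) = -88*308/3 - 82/3 = -27104/3 - 82/3 = -9062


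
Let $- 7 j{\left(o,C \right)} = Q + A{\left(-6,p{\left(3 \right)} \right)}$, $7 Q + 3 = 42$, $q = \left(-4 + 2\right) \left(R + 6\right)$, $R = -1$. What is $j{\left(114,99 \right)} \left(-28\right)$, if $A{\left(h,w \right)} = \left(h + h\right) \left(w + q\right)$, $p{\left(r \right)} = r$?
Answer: $\frac{2508}{7} \approx 358.29$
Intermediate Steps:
$q = -10$ ($q = \left(-4 + 2\right) \left(-1 + 6\right) = \left(-2\right) 5 = -10$)
$A{\left(h,w \right)} = 2 h \left(-10 + w\right)$ ($A{\left(h,w \right)} = \left(h + h\right) \left(w - 10\right) = 2 h \left(-10 + w\right)$)
$Q = \frac{39}{7}$ ($Q = - \frac{3}{7} + \frac{1}{7} \cdot 42 = - \frac{3}{7} + 6 = \frac{39}{7} \approx 5.5714$)
$j{\left(o,C \right)} = - \frac{627}{49}$ ($j{\left(o,C \right)} = - \frac{\frac{39}{7} + 2 \left(-6\right) \left(-10 + 3\right)}{7} = - \frac{\frac{39}{7} + 2 \left(-6\right) \left(-7\right)}{7} = - \frac{\frac{39}{7} + 84}{7} = \left(- \frac{1}{7}\right) \frac{627}{7} = - \frac{627}{49}$)
$j{\left(114,99 \right)} \left(-28\right) = \left(- \frac{627}{49}\right) \left(-28\right) = \frac{2508}{7}$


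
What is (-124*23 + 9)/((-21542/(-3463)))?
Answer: -9845309/21542 ≈ -457.03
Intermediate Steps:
(-124*23 + 9)/((-21542/(-3463))) = (-2852 + 9)/((-21542*(-1/3463))) = -2843/21542/3463 = -2843*3463/21542 = -9845309/21542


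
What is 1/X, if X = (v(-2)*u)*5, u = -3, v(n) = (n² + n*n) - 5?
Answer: -1/45 ≈ -0.022222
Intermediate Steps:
v(n) = -5 + 2*n² (v(n) = (n² + n²) - 5 = 2*n² - 5 = -5 + 2*n²)
X = -45 (X = ((-5 + 2*(-2)²)*(-3))*5 = ((-5 + 2*4)*(-3))*5 = ((-5 + 8)*(-3))*5 = (3*(-3))*5 = -9*5 = -45)
1/X = 1/(-45) = -1/45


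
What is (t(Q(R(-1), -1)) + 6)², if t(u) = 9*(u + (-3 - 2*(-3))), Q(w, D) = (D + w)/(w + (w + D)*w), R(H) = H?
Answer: 225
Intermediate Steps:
Q(w, D) = (D + w)/(w + w*(D + w)) (Q(w, D) = (D + w)/(w + (D + w)*w) = (D + w)/(w + w*(D + w)))
t(u) = 27 + 9*u (t(u) = 9*(u + (-3 + 6)) = 9*(u + 3) = 9*(3 + u) = 27 + 9*u)
(t(Q(R(-1), -1)) + 6)² = ((27 + 9*((-1 - 1)/((-1)*(1 - 1 - 1)))) + 6)² = ((27 + 9*(-1*(-2)/(-1))) + 6)² = ((27 + 9*(-1*(-1)*(-2))) + 6)² = ((27 + 9*(-2)) + 6)² = ((27 - 18) + 6)² = (9 + 6)² = 15² = 225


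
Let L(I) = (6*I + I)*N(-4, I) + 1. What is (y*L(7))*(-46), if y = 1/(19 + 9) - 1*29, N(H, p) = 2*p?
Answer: 12814611/14 ≈ 9.1533e+5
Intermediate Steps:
y = -811/28 (y = 1/28 - 29 = -811/28 ≈ -28.964)
L(I) = 1 + 14*I² (L(I) = (6*I + I)*(2*I) + 1 = (7*I)*(2*I) + 1 = 14*I² + 1 = 1 + 14*I²)
(y*L(7))*(-46) = -811*(1 + 14*7²)/28*(-46) = -811*(1 + 14*49)/28*(-46) = -811*(1 + 686)/28*(-46) = -811/28*687*(-46) = -557157/28*(-46) = 12814611/14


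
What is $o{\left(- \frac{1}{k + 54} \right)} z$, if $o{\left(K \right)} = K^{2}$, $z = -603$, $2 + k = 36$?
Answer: $- \frac{603}{7744} \approx -0.077867$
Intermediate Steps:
$k = 34$ ($k = -2 + 36 = 34$)
$o{\left(- \frac{1}{k + 54} \right)} z = \left(- \frac{1}{34 + 54}\right)^{2} \left(-603\right) = \left(- \frac{1}{88}\right)^{2} \left(-603\right) = \frac{1}{7744} \left(-603\right) = - \frac{603}{7744}$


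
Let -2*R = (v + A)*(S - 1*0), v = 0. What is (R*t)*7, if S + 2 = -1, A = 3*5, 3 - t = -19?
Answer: 3465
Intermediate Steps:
t = 22 (t = 3 - 1*(-19) = 3 + 19 = 22)
A = 15
S = -3 (S = -2 - 1 = -3)
R = 45/2 (R = -(0 + 15)*(-3 - 1*0)/2 = -15*(-3 + 0)/2 = -15*(-3)/2 = -1/2*(-45) = 45/2 ≈ 22.500)
(R*t)*7 = ((45/2)*22)*7 = 495*7 = 3465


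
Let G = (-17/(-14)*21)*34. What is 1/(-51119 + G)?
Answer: -1/50252 ≈ -1.9900e-5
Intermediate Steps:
G = 867 (G = (-17*(-1/14)*21)*34 = ((17/14)*21)*34 = (51/2)*34 = 867)
1/(-51119 + G) = 1/(-51119 + 867) = 1/(-50252) = -1/50252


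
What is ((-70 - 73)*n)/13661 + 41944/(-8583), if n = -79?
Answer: -476034833/117252363 ≈ -4.0599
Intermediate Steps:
((-70 - 73)*n)/13661 + 41944/(-8583) = ((-70 - 73)*(-79))/13661 + 41944/(-8583) = -143*(-79)*(1/13661) + 41944*(-1/8583) = 11297*(1/13661) - 41944/8583 = 11297/13661 - 41944/8583 = -476034833/117252363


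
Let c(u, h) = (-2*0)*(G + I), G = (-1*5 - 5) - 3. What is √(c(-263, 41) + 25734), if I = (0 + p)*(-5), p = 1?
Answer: √25734 ≈ 160.42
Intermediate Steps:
I = -5 (I = (0 + 1)*(-5) = 1*(-5) = -5)
G = -13 (G = (-5 - 5) - 3 = -10 - 3 = -13)
c(u, h) = 0 (c(u, h) = (-2*0)*(-13 - 5) = 0*(-18) = 0)
√(c(-263, 41) + 25734) = √(0 + 25734) = √25734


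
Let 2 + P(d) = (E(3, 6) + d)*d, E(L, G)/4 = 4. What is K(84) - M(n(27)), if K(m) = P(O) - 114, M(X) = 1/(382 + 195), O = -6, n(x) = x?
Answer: -101553/577 ≈ -176.00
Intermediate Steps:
E(L, G) = 16 (E(L, G) = 4*4 = 16)
M(X) = 1/577
P(d) = -2 + d*(16 + d) (P(d) = -2 + (16 + d)*d = -2 + d*(16 + d))
K(m) = -176 (K(m) = (-2 + (-6)**2 + 16*(-6)) - 114 = (-2 + 36 - 96) - 114 = -62 - 114 = -176)
K(84) - M(n(27)) = -176 - 1*1/577 = -176 - 1/577 = -101553/577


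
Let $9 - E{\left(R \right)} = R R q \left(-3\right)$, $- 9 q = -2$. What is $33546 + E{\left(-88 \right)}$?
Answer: $\frac{116153}{3} \approx 38718.0$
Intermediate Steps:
$q = \frac{2}{9}$ ($q = \left(- \frac{1}{9}\right) \left(-2\right) = \frac{2}{9} \approx 0.22222$)
$E{\left(R \right)} = 9 + \frac{2 R^{2}}{3}$ ($E{\left(R \right)} = 9 - R R \frac{2}{9} \left(-3\right) = 9 - R^{2} \cdot \frac{2}{9} \left(-3\right) = 9 - \frac{2 R^{2}}{9} \left(-3\right) = 9 - - \frac{2 R^{2}}{3} = 9 + \frac{2 R^{2}}{3}$)
$33546 + E{\left(-88 \right)} = 33546 + \left(9 + \frac{2 \left(-88\right)^{2}}{3}\right) = 33546 + \left(9 + \frac{2}{3} \cdot 7744\right) = 33546 + \left(9 + \frac{15488}{3}\right) = 33546 + \frac{15515}{3} = \frac{116153}{3}$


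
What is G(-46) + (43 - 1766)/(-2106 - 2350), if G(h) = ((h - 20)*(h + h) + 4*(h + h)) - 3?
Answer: 25405379/4456 ≈ 5701.4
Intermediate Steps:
G(h) = -3 + 8*h + 2*h*(-20 + h) (G(h) = ((-20 + h)*(2*h) + 4*(2*h)) - 3 = (2*h*(-20 + h) + 8*h) - 3 = (8*h + 2*h*(-20 + h)) - 3 = -3 + 8*h + 2*h*(-20 + h))
G(-46) + (43 - 1766)/(-2106 - 2350) = (-3 - 32*(-46) + 2*(-46)²) + (43 - 1766)/(-2106 - 2350) = (-3 + 1472 + 2*2116) - 1723/(-4456) = (-3 + 1472 + 4232) - 1723*(-1/4456) = 5701 + 1723/4456 = 25405379/4456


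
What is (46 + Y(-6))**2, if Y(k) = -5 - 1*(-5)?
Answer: 2116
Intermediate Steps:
Y(k) = 0 (Y(k) = -5 + 5 = 0)
(46 + Y(-6))**2 = (46 + 0)**2 = 46**2 = 2116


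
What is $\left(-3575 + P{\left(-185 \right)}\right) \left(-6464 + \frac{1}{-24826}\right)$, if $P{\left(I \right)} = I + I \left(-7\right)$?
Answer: $\frac{395571528225}{24826} \approx 1.5934 \cdot 10^{7}$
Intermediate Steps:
$P{\left(I \right)} = - 6 I$ ($P{\left(I \right)} = I - 7 I = - 6 I$)
$\left(-3575 + P{\left(-185 \right)}\right) \left(-6464 + \frac{1}{-24826}\right) = \left(-3575 - -1110\right) \left(-6464 + \frac{1}{-24826}\right) = \left(-3575 + 1110\right) \left(-6464 - \frac{1}{24826}\right) = \left(-2465\right) \left(- \frac{160475265}{24826}\right) = \frac{395571528225}{24826}$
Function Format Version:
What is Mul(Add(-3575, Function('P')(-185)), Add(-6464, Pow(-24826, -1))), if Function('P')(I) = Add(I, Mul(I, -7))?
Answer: Rational(395571528225, 24826) ≈ 1.5934e+7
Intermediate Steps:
Function('P')(I) = Mul(-6, I) (Function('P')(I) = Add(I, Mul(-7, I)) = Mul(-6, I))
Mul(Add(-3575, Function('P')(-185)), Add(-6464, Pow(-24826, -1))) = Mul(Add(-3575, Mul(-6, -185)), Add(-6464, Pow(-24826, -1))) = Mul(Add(-3575, 1110), Add(-6464, Rational(-1, 24826))) = Mul(-2465, Rational(-160475265, 24826)) = Rational(395571528225, 24826)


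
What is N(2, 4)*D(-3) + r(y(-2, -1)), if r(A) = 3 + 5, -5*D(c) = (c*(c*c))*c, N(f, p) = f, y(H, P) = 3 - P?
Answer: -122/5 ≈ -24.400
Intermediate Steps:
D(c) = -c⁴/5 (D(c) = -c*(c*c)*c/5 = -c*c²*c/5 = -c³*c/5 = -c⁴/5)
r(A) = 8
N(2, 4)*D(-3) + r(y(-2, -1)) = 2*(-⅕*(-3)⁴) + 8 = 2*(-⅕*81) + 8 = 2*(-81/5) + 8 = -162/5 + 8 = -122/5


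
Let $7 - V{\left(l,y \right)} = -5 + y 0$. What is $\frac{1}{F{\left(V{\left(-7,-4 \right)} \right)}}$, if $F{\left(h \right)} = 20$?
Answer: $\frac{1}{20} \approx 0.05$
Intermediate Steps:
$V{\left(l,y \right)} = 12$ ($V{\left(l,y \right)} = 7 - \left(-5 + y 0\right) = 7 - \left(-5 + 0\right) = 7 - -5 = 7 + 5 = 12$)
$\frac{1}{F{\left(V{\left(-7,-4 \right)} \right)}} = \frac{1}{20}$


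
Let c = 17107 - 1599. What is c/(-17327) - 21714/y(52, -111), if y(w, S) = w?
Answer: -188522447/450502 ≈ -418.47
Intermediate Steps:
c = 15508
c/(-17327) - 21714/y(52, -111) = 15508/(-17327) - 21714/52 = 15508*(-1/17327) - 21714*1/52 = -15508/17327 - 10857/26 = -188522447/450502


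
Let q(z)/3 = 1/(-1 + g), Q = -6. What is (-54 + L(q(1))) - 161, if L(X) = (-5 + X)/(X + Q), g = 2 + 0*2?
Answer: -643/3 ≈ -214.33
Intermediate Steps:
g = 2 (g = 2 + 0 = 2)
q(z) = 3 (q(z) = 3/(-1 + 2) = 3/1 = 3*1 = 3)
L(X) = (-5 + X)/(-6 + X) (L(X) = (-5 + X)/(X - 6) = (-5 + X)/(-6 + X))
(-54 + L(q(1))) - 161 = (-54 + (-5 + 3)/(-6 + 3)) - 161 = (-54 - 2/(-3)) - 161 = (-54 - ⅓*(-2)) - 161 = (-54 + ⅔) - 161 = -160/3 - 161 = -643/3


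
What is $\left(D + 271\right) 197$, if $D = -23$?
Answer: $48856$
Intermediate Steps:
$\left(D + 271\right) 197 = \left(-23 + 271\right) 197 = 248 \cdot 197 = 48856$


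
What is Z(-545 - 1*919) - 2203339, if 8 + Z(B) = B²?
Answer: -60051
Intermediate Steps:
Z(B) = -8 + B²
Z(-545 - 1*919) - 2203339 = (-8 + (-545 - 1*919)²) - 2203339 = (-8 + (-545 - 919)²) - 2203339 = (-8 + (-1464)²) - 2203339 = (-8 + 2143296) - 2203339 = 2143288 - 2203339 = -60051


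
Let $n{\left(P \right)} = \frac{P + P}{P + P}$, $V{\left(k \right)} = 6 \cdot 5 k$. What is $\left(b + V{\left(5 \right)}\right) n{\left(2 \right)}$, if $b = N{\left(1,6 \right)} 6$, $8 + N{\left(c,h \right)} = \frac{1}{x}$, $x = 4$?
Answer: $\frac{207}{2} \approx 103.5$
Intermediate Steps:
$V{\left(k \right)} = 30 k$
$n{\left(P \right)} = 1$ ($n{\left(P \right)} = \frac{2 P}{2 P} = 2 P \frac{1}{2 P} = 1$)
$N{\left(c,h \right)} = - \frac{31}{4}$ ($N{\left(c,h \right)} = -8 + \frac{1}{4} = - \frac{31}{4}$)
$b = - \frac{93}{2}$ ($b = \left(- \frac{31}{4}\right) 6 = - \frac{93}{2} \approx -46.5$)
$\left(b + V{\left(5 \right)}\right) n{\left(2 \right)} = \left(- \frac{93}{2} + 30 \cdot 5\right) 1 = \left(- \frac{93}{2} + 150\right) 1 = \frac{207}{2} \cdot 1 = \frac{207}{2}$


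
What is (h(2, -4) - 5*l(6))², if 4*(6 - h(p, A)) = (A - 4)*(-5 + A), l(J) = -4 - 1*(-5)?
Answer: 289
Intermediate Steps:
l(J) = 1 (l(J) = -4 + 5 = 1)
h(p, A) = 6 - (-5 + A)*(-4 + A)/4 (h(p, A) = 6 - (A - 4)*(-5 + A)/4 = 6 - (-4 + A)*(-5 + A)/4 = 6 - (-5 + A)*(-4 + A)/4)
(h(2, -4) - 5*l(6))² = ((1 - ¼*(-4)² + (9/4)*(-4)) - 5*1)² = ((1 - ¼*16 - 9) - 5)² = ((1 - 4 - 9) - 5)² = (-12 - 5)² = (-17)² = 289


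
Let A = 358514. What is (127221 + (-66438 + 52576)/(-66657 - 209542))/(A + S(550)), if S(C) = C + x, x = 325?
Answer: 35138326841/99262882411 ≈ 0.35399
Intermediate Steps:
S(C) = 325 + C (S(C) = C + 325 = 325 + C)
(127221 + (-66438 + 52576)/(-66657 - 209542))/(A + S(550)) = (127221 + (-66438 + 52576)/(-66657 - 209542))/(358514 + (325 + 550)) = (127221 - 13862/(-276199))/(358514 + 875) = (127221 - 13862*(-1/276199))/359389 = (127221 + 13862/276199)*(1/359389) = (35138326841/276199)*(1/359389) = 35138326841/99262882411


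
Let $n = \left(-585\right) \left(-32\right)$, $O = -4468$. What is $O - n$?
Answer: $-23188$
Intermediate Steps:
$n = 18720$
$O - n = -4468 - 18720 = -23188$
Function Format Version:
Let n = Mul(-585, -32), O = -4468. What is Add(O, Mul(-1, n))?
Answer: -23188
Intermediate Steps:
n = 18720
Add(O, Mul(-1, n)) = Add(-4468, Mul(-1, 18720)) = Add(-4468, -18720) = -23188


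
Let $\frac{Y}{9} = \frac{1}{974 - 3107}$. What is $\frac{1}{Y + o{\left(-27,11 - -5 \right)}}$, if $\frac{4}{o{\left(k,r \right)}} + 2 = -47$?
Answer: $- \frac{11613}{997} \approx -11.648$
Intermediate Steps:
$Y = - \frac{1}{237}$ ($Y = \frac{9}{974 - 3107} = \frac{9}{-2133} = 9 \left(- \frac{1}{2133}\right) = - \frac{1}{237} \approx -0.0042194$)
$o{\left(k,r \right)} = - \frac{4}{49}$ ($o{\left(k,r \right)} = \frac{4}{-2 - 47} = \frac{4}{-49} = 4 \left(- \frac{1}{49}\right) = - \frac{4}{49}$)
$\frac{1}{Y + o{\left(-27,11 - -5 \right)}} = \frac{1}{- \frac{1}{237} - \frac{4}{49}} = \frac{1}{- \frac{997}{11613}} = - \frac{11613}{997}$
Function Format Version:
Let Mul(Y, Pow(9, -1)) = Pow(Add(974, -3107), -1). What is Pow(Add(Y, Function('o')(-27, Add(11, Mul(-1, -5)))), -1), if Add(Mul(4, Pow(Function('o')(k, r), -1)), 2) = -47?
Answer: Rational(-11613, 997) ≈ -11.648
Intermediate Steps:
Y = Rational(-1, 237) (Y = Mul(9, Pow(Add(974, -3107), -1)) = Mul(9, Pow(-2133, -1)) = Mul(9, Rational(-1, 2133)) = Rational(-1, 237) ≈ -0.0042194)
Function('o')(k, r) = Rational(-4, 49) (Function('o')(k, r) = Mul(4, Pow(Add(-2, -47), -1)) = Mul(4, Pow(-49, -1)) = Mul(4, Rational(-1, 49)) = Rational(-4, 49))
Pow(Add(Y, Function('o')(-27, Add(11, Mul(-1, -5)))), -1) = Pow(Add(Rational(-1, 237), Rational(-4, 49)), -1) = Pow(Rational(-997, 11613), -1) = Rational(-11613, 997)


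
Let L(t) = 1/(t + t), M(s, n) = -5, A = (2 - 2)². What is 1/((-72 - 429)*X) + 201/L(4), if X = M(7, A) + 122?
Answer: 94256135/58617 ≈ 1608.0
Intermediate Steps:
A = 0 (A = 0² = 0)
L(t) = 1/(2*t)
X = 117 (X = -5 + 122 = 117)
1/((-72 - 429)*X) + 201/L(4) = 1/(-72 - 429*117) + 201/(((½)/4)) = (1/117)/(-501) + 201/(((½)*(¼))) = -1/501*1/117 + 201/(⅛) = -1/58617 + 201*8 = -1/58617 + 1608 = 94256135/58617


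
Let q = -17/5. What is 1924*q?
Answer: -32708/5 ≈ -6541.6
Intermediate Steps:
q = -17/5 (q = -17*⅕ = -17/5 ≈ -3.4000)
1924*q = 1924*(-17/5) = -32708/5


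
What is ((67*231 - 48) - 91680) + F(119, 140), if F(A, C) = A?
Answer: -76132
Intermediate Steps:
((67*231 - 48) - 91680) + F(119, 140) = ((67*231 - 48) - 91680) + 119 = ((15477 - 48) - 91680) + 119 = (15429 - 91680) + 119 = -76251 + 119 = -76132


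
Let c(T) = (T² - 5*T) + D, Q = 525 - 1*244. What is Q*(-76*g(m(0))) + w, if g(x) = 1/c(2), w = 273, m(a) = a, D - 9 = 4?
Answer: -19445/7 ≈ -2777.9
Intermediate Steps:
D = 13 (D = 9 + 4 = 13)
Q = 281 (Q = 525 - 244 = 281)
c(T) = 13 + T² - 5*T (c(T) = (T² - 5*T) + 13 = 13 + T² - 5*T)
g(x) = ⅐ (g(x) = 1/(13 + 2² - 5*2) = 1/(13 + 4 - 10) = 1/7 = 1*(⅐) = ⅐)
Q*(-76*g(m(0))) + w = 281*(-76*⅐) + 273 = 281*(-76/7) + 273 = -21356/7 + 273 = -19445/7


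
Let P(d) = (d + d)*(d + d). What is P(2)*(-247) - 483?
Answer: -4435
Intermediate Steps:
P(d) = 4*d**2 (P(d) = (2*d)*(2*d) = 4*d**2)
P(2)*(-247) - 483 = (4*2**2)*(-247) - 483 = (4*4)*(-247) - 483 = 16*(-247) - 483 = -3952 - 483 = -4435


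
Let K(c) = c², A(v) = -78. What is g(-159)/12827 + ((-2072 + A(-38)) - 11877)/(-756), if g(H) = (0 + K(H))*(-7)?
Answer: 46137277/9697212 ≈ 4.7578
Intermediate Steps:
g(H) = -7*H² (g(H) = (0 + H²)*(-7) = H²*(-7) = -7*H²)
g(-159)/12827 + ((-2072 + A(-38)) - 11877)/(-756) = -7*(-159)²/12827 + ((-2072 - 78) - 11877)/(-756) = -7*25281*(1/12827) + (-2150 - 11877)*(-1/756) = -176967*1/12827 - 14027*(-1/756) = -176967/12827 + 14027/756 = 46137277/9697212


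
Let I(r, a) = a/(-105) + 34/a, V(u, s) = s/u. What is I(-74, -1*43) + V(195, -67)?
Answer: -2836/3913 ≈ -0.72476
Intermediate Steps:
I(r, a) = 34/a - a/105 (I(r, a) = a*(-1/105) + 34/a = -a/105 + 34/a = 34/a - a/105)
I(-74, -1*43) + V(195, -67) = (34/((-1*43)) - (-1)*43/105) - 67/195 = (34/(-43) - 1/105*(-43)) - 67*1/195 = (34*(-1/43) + 43/105) - 67/195 = (-34/43 + 43/105) - 67/195 = -1721/4515 - 67/195 = -2836/3913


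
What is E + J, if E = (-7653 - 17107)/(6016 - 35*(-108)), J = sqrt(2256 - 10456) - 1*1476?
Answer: -3620914/2449 + 10*I*sqrt(82) ≈ -1478.5 + 90.554*I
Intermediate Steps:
J = -1476 + 10*I*sqrt(82) (J = sqrt(-8200) - 1476 = 10*I*sqrt(82) - 1476 = -1476 + 10*I*sqrt(82) ≈ -1476.0 + 90.554*I)
E = -6190/2449 (E = -24760/(6016 + 3780) = -24760/9796 = -24760*1/9796 = -6190/2449 ≈ -2.5276)
E + J = -6190/2449 + (-1476 + 10*I*sqrt(82)) = -3620914/2449 + 10*I*sqrt(82)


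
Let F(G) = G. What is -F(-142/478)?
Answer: 71/239 ≈ 0.29707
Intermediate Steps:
-F(-142/478) = -(-142)/478 = -1*(-71/239) = 71/239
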